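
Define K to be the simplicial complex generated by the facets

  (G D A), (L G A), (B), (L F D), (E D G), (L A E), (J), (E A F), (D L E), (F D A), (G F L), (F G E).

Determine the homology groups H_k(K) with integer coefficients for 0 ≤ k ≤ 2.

H_0 ≅ Z^3,  H_1 ≅ Z/2Z,  H_2 = 0.

Fix the vertex order A < B < D < E < F < G < J < L and write every simplex with vertices in increasing order. Then dim K = 2 and the simplices of K are:

  0-simplices (8): A, B, D, E, F, G, J, L
  1-simplices (15): AD, AE, AF, AG, AL, DE, DF, DG, DL, EF, EG, EL, FG, FL, GL
  2-simplices (10): ADF, ADG, AEF, AEL, AGL, DEG, DEL, DFL, EFG, FGL

giving chain groups C_0 ≅ Z^8, C_1 ≅ Z^15, C_2 ≅ Z^10.

∂_1: C_1 → C_0 sends each edge [p,q] (with p < q) to q − p.
The resulting 8×15 matrix has rank 5, and its Smith normal form has invariant factors (1,1,1,1,1).

The boundary map ∂_2: C_2 → C_1 acts by ∂[p,q,r] = [q,r] − [p,r] + [p,q]. For instance
  ∂DEG = EG − DG + DE,
  ∂AEL = EL − AL + AE.
The 15×10 boundary matrix has rank 10 and Smith normal form diag(1,1,1,1,1,1,1,1,1,2).

Reading off H_k = ker ∂_k / im ∂_{k+1}:

  H_0: rank C_0 − rank ∂_1 = 8 − 5 = 3, and the invariant factors of ∂_1 are all 1, so H_0 ≅ Z^3.
  H_1: rank ker ∂_1 − rank ∂_2 = (15 − 5) − 10 = 0, and ∂_2 has invariant factor 2 > 1, so H_1 ≅ Z/2Z.
  H_2: rank ker ∂_2 − rank ∂_3 = (10 − 10) − 0 = 0, and there is no ∂_3, so H_2 ≅ 0.

(K is a triangulation of the disjoint union of the real projective plane RP^2 and a set of 2 points.)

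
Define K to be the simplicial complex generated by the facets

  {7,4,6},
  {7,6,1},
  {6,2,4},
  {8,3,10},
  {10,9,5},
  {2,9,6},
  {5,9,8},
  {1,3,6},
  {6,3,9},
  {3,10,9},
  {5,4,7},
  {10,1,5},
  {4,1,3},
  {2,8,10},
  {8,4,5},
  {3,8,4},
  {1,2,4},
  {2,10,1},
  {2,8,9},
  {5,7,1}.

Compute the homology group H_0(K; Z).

H_0 ≅ Z.

Fix the vertex order 1 < 2 < 3 < 4 < 5 < 6 < 7 < 8 < 9 < 10 and write every simplex with vertices in increasing order. Then dim K = 2 and the simplices of K are:

  0-simplices (10): [1], [2], [3], [4], [5], [6], [7], [8], [9], [10]
  1-simplices (30): (30 of them)
  2-simplices (20): (20 of them)

Hence C_0 ≅ Z^10, C_1 ≅ Z^30, C_2 ≅ Z^20.

∂_1: C_1 → C_0 is given by ∂[p,q] = [q] − [p].
As a 10×30 matrix over Z this has rank 9, with invariant factors (1,1,1,1,1,1,1,1,1).

The boundary map ∂_2: C_2 → C_1 acts by ∂[p,q,r] = [q,r] − [p,r] + [p,q]. For instance
  ∂[2,8,10] = [8,10] − [2,10] + [2,8],
  ∂[1,5,10] = [5,10] − [1,10] + [1,5].
This gives a 30×20 integer matrix of rank 20; reducing to Smith normal form yields diagonal entries (1,1,1,1,1,1,1,1,1,1,1,1,1,1,1,1,1,1,1,2).

Now H_k = ker ∂_k / im ∂_{k+1}, so:

  H_0: rank C_0 − rank ∂_1 = 10 − 9 = 1, and the invariant factors of ∂_1 are all 1, so H_0 ≅ Z.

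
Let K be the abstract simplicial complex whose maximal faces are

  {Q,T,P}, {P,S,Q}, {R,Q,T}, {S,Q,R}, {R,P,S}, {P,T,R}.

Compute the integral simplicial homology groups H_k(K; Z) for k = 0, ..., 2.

H_0 = Z,  H_1 = 0,  H_2 = Z.

Fix the vertex order P < Q < R < S < T and write every simplex with vertices in increasing order. Then dim K = 2 and the simplices of K are:

  0-simplices (5): P, Q, R, S, T
  1-simplices (9): PQ, PR, PS, PT, QR, QS, QT, RS, RT
  2-simplices (6): PQS, PQT, PRS, PRT, QRS, QRT

giving chain groups C_0 ≅ Z^5, C_1 ≅ Z^9, C_2 ≅ Z^6.

Boundary ∂_1: C_1 → C_0 maps an edge to its endpoints' difference, ∂[p,q] = q − p.
This gives a 5×9 integer matrix of rank 4; reducing to Smith normal form yields diagonal entries (1,1,1,1).

Boundary ∂_2: C_2 → C_1 maps a triangle to the signed sum of its edges. For instance
  ∂QRT = RT − QT + QR,
  ∂PRS = RS − PS + PR.
The 9×6 boundary matrix has rank 5 and Smith normal form diag(1,1,1,1,1).

From H_k ≅ ker(∂_k) / im(∂_{k+1}) we obtain:

  H_0: rank C_0 − rank ∂_1 = 5 − 4 = 1, and the invariant factors of ∂_1 are all 1, so H_0 ≅ Z.
  H_1: rank ker ∂_1 − rank ∂_2 = (9 − 4) − 5 = 0, and the invariant factors of ∂_2 are all 1, so H_1 ≅ 0.
  H_2: rank ker ∂_2 − rank ∂_3 = (6 − 5) − 0 = 1, and there is no ∂_3, so H_2 ≅ Z.

(K is a triangulation of the 2-sphere S^2.)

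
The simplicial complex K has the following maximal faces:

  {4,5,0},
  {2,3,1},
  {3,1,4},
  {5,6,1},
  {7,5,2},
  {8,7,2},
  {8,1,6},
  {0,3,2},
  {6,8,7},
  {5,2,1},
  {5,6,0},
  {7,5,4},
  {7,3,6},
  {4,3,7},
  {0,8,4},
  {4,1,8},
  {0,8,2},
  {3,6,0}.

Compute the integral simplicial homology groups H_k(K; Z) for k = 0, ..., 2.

H_0 = Z,  H_1 = Z^2,  H_2 = Z.

We work with the vertex ordering 0 < 1 < 2 < 3 < 4 < 5 < 6 < 7 < 8. The simplices of K, each written with vertices in increasing order, are:

  0-simplices (9): [0], [1], [2], [3], [4], [5], [6], [7], [8]
  1-simplices (27): (27 of them)
  2-simplices (18): [0,2,3], [0,2,8], [0,3,6], [0,4,5], [0,4,8], [0,5,6], [1,2,3], [1,2,5], [1,3,4], [1,4,8], [1,5,6], [1,6,8], [2,5,7], [2,7,8], [3,4,7], [3,6,7], [4,5,7], [6,7,8]

giving chain groups C_0 ≅ Z^9, C_1 ≅ Z^27, C_2 ≅ Z^18.

The boundary map ∂_1: C_1 → C_0 is given by ∂[p,q] = [q] − [p]. For instance
  ∂[0,3] = [3] − [0].
This gives a 9×27 integer matrix of rank 8; reducing to Smith normal form yields diagonal entries (1,1,1,1,1,1,1,1).

∂_2: C_2 → C_1 acts by ∂[p,q,r] = [q,r] − [p,r] + [p,q]. For instance
  ∂[0,5,6] = [5,6] − [0,6] + [0,5],
  ∂[2,7,8] = [7,8] − [2,8] + [2,7].
This gives a 27×18 integer matrix of rank 17; reducing to Smith normal form yields diagonal entries (1,1,1,1,1,1,1,1,1,1,1,1,1,1,1,1,1).

Now H_k = ker ∂_k / im ∂_{k+1}, so:

  H_0: rank C_0 − rank ∂_1 = 9 − 8 = 1, and the invariant factors of ∂_1 are all 1, so H_0 = Z.
  H_1: rank ker ∂_1 − rank ∂_2 = (27 − 8) − 17 = 2, and the invariant factors of ∂_2 are all 1, so H_1 = Z^2.
  H_2: rank ker ∂_2 − rank ∂_3 = (18 − 17) − 0 = 1, and there is no ∂_3, so H_2 = Z.

As a check, the Euler characteristic is 9 − 27 + 18 = 0, which agrees with 1 − 2 + 1 = 0.
(K is a triangulation of the torus T^2.)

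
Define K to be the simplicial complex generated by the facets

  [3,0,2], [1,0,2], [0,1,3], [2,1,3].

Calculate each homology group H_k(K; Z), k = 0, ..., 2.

Fix the vertex order 0 < 1 < 2 < 3 and write every simplex with vertices in increasing order. Then dim K = 2 and the simplices of K are:

  0-simplices (4): [0], [1], [2], [3]
  1-simplices (6): [0,1], [0,2], [0,3], [1,2], [1,3], [2,3]
  2-simplices (4): [0,1,2], [0,1,3], [0,2,3], [1,2,3]

giving chain groups C_0 ≅ Z^4, C_1 ≅ Z^6, C_2 ≅ Z^4.

∂_1: C_1 → C_0 is given by ∂[p,q] = [q] − [p]. For instance
  ∂[1,2] = [2] − [1].
As a 4×6 matrix over Z this has rank 3, with invariant factors (1,1,1).

The boundary map ∂_2: C_2 → C_1 sends each 2-simplex [p,q,r] to [q,r] − [p,r] + [p,q]. For instance
  ∂[0,2,3] = [2,3] − [0,3] + [0,2],
  ∂[0,1,3] = [1,3] − [0,3] + [0,1].
As a 6×4 matrix over Z this has rank 3, with invariant factors (1,1,1).

Reading off H_k = ker ∂_k / im ∂_{k+1}:

  H_0: rank C_0 − rank ∂_1 = 4 − 3 = 1, and the invariant factors of ∂_1 are all 1, so H_0 ≅ Z.
  H_1: rank ker ∂_1 − rank ∂_2 = (6 − 3) − 3 = 0, and the invariant factors of ∂_2 are all 1, so H_1 ≅ 0.
  H_2: rank ker ∂_2 − rank ∂_3 = (4 − 3) − 0 = 1, and there is no ∂_3, so H_2 ≅ Z.

As a check, the Euler characteristic is 4 − 6 + 4 = 2, which agrees with 1 − 0 + 1 = 2.

H_0 ≅ Z,  H_1 = 0,  H_2 ≅ Z.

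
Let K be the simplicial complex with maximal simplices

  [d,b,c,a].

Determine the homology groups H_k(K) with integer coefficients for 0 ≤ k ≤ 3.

Order the vertices as a < b < c < d. Listing each simplex with vertices in this order, K has dimension 3 with simplices:

  0-simplices (4): a, b, c, d
  1-simplices (6): ab, ac, ad, bc, bd, cd
  2-simplices (4): abc, abd, acd, bcd
  3-simplices (1): abcd

so the chain groups are C_0 ≅ Z^4, C_1 ≅ Z^6, C_2 ≅ Z^4, C_3 ≅ Z^1.

The boundary map ∂_1: C_1 → C_0 sends each edge [p,q] (with p < q) to q − p.
This gives a 4×6 integer matrix of rank 3; reducing to Smith normal form yields diagonal entries (1,1,1).

The boundary map ∂_2: C_2 → C_1 acts by ∂[p,q,r] = [q,r] − [p,r] + [p,q]. For instance
  ∂abc = bc − ac + ab,
  ∂abd = bd − ad + ab.
The 6×4 boundary matrix has rank 3 and Smith normal form diag(1,1,1).

The boundary map ∂_3: C_3 → C_2 sends each 3-simplex σ to the alternating sum Σ_i (−1)^i (σ with its i-th vertex removed). For instance
  ∂abcd = bcd − acd + abd − abc.
As a 4×1 matrix over Z this has rank 1, with invariant factors (1).

Computing H_k = (kernel of ∂_k) / (image of ∂_{k+1}):

  H_0: rank C_0 − rank ∂_1 = 4 − 3 = 1, and the invariant factors of ∂_1 are all 1, so H_0 = Z.
  H_1: rank ker ∂_1 − rank ∂_2 = (6 − 3) − 3 = 0, and the invariant factors of ∂_2 are all 1, so H_1 = 0.
  H_2: rank ker ∂_2 − rank ∂_3 = (4 − 3) − 1 = 0, and the invariant factors of ∂_3 are all 1, so H_2 = 0.
  H_3: rank ker ∂_3 − rank ∂_4 = (1 − 1) − 0 = 0, and there is no ∂_4, so H_3 = 0.

As a check, the Euler characteristic is 4 − 6 + 4 − 1 = 1, which agrees with 1 − 0 + 0 − 0 = 1.
(K is a triangulation of the 3-simplex.)

H_0 ≅ Z,  H_1 = 0,  H_2 = 0,  H_3 = 0.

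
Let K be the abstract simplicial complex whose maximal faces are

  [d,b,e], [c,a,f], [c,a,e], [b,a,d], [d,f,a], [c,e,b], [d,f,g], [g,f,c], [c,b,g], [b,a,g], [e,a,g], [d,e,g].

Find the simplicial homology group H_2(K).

Order the vertices as a < b < c < d < e < f < g. Listing each simplex with vertices in this order, K has dimension 2 with simplices:

  0-simplices (7): a, b, c, d, e, f, g
  1-simplices (18): ab, ac, ad, ae, af, ag, bc, bd, be, bg, ce, cf, cg, de, df, dg, eg, fg
  2-simplices (12): abd, abg, ace, acf, adf, aeg, bce, bcg, bde, cfg, deg, dfg

giving chain groups C_0 ≅ Z^7, C_1 ≅ Z^18, C_2 ≅ Z^12.

∂_1: C_1 → C_0 sends each edge [p,q] (with p < q) to q − p.
This gives a 7×18 integer matrix of rank 6; reducing to Smith normal form yields diagonal entries (1,1,1,1,1,1).

∂_2: C_2 → C_1 acts by ∂[p,q,r] = [q,r] − [p,r] + [p,q]. For instance
  ∂dfg = fg − dg + df,
  ∂abg = bg − ag + ab.
The resulting 18×12 matrix has rank 12, and its Smith normal form has invariant factors (1,1,1,1,1,1,1,1,1,1,1,2).

Computing H_k = (kernel of ∂_k) / (image of ∂_{k+1}):

  H_2: rank ker ∂_2 − rank ∂_3 = (12 − 12) − 0 = 0, and there is no ∂_3, so H_2 = 0.

H_2 = 0.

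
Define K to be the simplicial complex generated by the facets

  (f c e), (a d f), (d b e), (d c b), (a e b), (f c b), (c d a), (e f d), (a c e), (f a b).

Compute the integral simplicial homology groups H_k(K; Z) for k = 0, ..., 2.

Order the vertices as a < b < c < d < e < f. Listing each simplex with vertices in this order, K has dimension 2 with simplices:

  0-simplices (6): a, b, c, d, e, f
  1-simplices (15): ab, ac, ad, ae, af, bc, bd, be, bf, cd, ce, cf, de, df, ef
  2-simplices (10): abe, abf, acd, ace, adf, bcd, bcf, bde, cef, def

so the chain groups are C_0 ≅ Z^6, C_1 ≅ Z^15, C_2 ≅ Z^10.

∂_1: C_1 → C_0 maps an edge to its endpoints' difference, ∂[p,q] = q − p. For instance
  ∂ce = e − c.
The 6×15 boundary matrix has rank 5 and Smith normal form diag(1,1,1,1,1).

∂_2: C_2 → C_1 sends each 2-simplex [p,q,r] to [q,r] − [p,r] + [p,q]. For instance
  ∂abf = bf − af + ab,
  ∂bde = de − be + bd.
The resulting 15×10 matrix has rank 10, and its Smith normal form has invariant factors (1,1,1,1,1,1,1,1,1,2).

From H_k ≅ ker(∂_k) / im(∂_{k+1}) we obtain:

  H_0: rank C_0 − rank ∂_1 = 6 − 5 = 1, and the invariant factors of ∂_1 are all 1, so H_0 ≅ Z.
  H_1: rank ker ∂_1 − rank ∂_2 = (15 − 5) − 10 = 0, and ∂_2 has invariant factor 2 > 1, so H_1 ≅ Z/2.
  H_2: rank ker ∂_2 − rank ∂_3 = (10 − 10) − 0 = 0, and there is no ∂_3, so H_2 ≅ 0.

H_0 ≅ Z,  H_1 ≅ Z/2,  H_2 = 0.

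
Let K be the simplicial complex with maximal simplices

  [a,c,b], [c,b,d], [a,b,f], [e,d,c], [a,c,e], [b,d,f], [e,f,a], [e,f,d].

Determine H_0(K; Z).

We work with the vertex ordering a < b < c < d < e < f. The simplices of K, each written with vertices in increasing order, are:

  0-simplices (6): a, b, c, d, e, f
  1-simplices (12): ab, ac, ae, af, bc, bd, bf, cd, ce, de, df, ef
  2-simplices (8): abc, abf, ace, aef, bcd, bdf, cde, def

so the chain groups are C_0 ≅ Z^6, C_1 ≅ Z^12, C_2 ≅ Z^8.

The boundary map ∂_1: C_1 → C_0 is given by ∂[p,q] = [q] − [p].
The resulting 6×12 matrix has rank 5, and its Smith normal form has invariant factors (1,1,1,1,1).

The boundary map ∂_2: C_2 → C_1 acts by ∂[p,q,r] = [q,r] − [p,r] + [p,q]. For instance
  ∂aef = ef − af + ae,
  ∂cde = de − ce + cd.
The 12×8 boundary matrix has rank 7 and Smith normal form diag(1,1,1,1,1,1,1).

Reading off H_k = ker ∂_k / im ∂_{k+1}:

  H_0: rank C_0 − rank ∂_1 = 6 − 5 = 1, and the invariant factors of ∂_1 are all 1, so H_0 ≅ Z.

(K is a triangulation of the 2-sphere S^2.)

H_0 ≅ Z.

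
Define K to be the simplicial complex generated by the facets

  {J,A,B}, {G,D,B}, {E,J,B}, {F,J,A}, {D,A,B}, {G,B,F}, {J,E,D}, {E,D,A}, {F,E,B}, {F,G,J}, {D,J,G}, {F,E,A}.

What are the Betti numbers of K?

b_0 = 1, b_1 = 0, b_2 = 0.

Order the vertices as A < B < D < E < F < G < J. Listing each simplex with vertices in this order, K has dimension 2 with simplices:

  0-simplices (7): A, B, D, E, F, G, J
  1-simplices (18): AB, AD, AE, AF, AJ, BD, BE, BF, BG, BJ, DE, DG, DJ, EF, EJ, FG, FJ, GJ
  2-simplices (12): ABD, ABJ, ADE, AEF, AFJ, BDG, BEF, BEJ, BFG, DEJ, DGJ, FGJ

so the chain groups are C_0 ≅ Z^7, C_1 ≅ Z^18, C_2 ≅ Z^12.

Boundary ∂_1: C_1 → C_0 is given by ∂[p,q] = [q] − [p]. For instance
  ∂FJ = J − F.
The 7×18 boundary matrix has rank 6 and Smith normal form diag(1,1,1,1,1,1).

Boundary ∂_2: C_2 → C_1 sends each 2-simplex [p,q,r] to [q,r] − [p,r] + [p,q]. For instance
  ∂DEJ = EJ − DJ + DE,
  ∂ABJ = BJ − AJ + AB.
The 18×12 boundary matrix has rank 12 and Smith normal form diag(1,1,1,1,1,1,1,1,1,1,1,2).

Reading off H_k = ker ∂_k / im ∂_{k+1}:

  H_0: rank C_0 − rank ∂_1 = 7 − 6 = 1, and the invariant factors of ∂_1 are all 1, so H_0 ≅ Z.
  H_1: rank ker ∂_1 − rank ∂_2 = (18 − 6) − 12 = 0, and ∂_2 has invariant factor 2 > 1, so H_1 ≅ Z/2.
  H_2: rank ker ∂_2 − rank ∂_3 = (12 − 12) − 0 = 0, and there is no ∂_3, so H_2 ≅ 0.

As a check, the Euler characteristic is 7 − 18 + 12 = 1, which agrees with 1 − 0 + 0 = 1.

Hence the Betti numbers are b_0 = 1, b_1 = 0, b_2 = 0.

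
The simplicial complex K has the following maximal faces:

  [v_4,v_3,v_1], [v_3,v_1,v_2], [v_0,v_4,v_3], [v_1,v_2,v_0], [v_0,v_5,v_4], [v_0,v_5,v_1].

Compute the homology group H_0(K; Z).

K has 6 vertices, 12 edges, 6 triangles.
rank ∂_0 = 0, rank ∂_1 = 5 ⇒ b_0 = 6 − 0 − 5 = 1; all invariant factors of ∂_1 are 1 so no torsion. So H_0 = Z.

H_0 ≅ Z.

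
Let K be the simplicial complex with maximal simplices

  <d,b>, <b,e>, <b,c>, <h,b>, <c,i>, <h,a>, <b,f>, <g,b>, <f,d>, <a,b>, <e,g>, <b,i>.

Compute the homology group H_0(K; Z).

Order the vertices as a < b < c < d < e < f < g < h < i. Listing each simplex with vertices in this order, K has dimension 1 with simplices:

  0-simplices (9): a, b, c, d, e, f, g, h, i
  1-simplices (12): ab, ah, bc, bd, be, bf, bg, bh, bi, ci, df, eg

Hence C_0 ≅ Z^9, C_1 ≅ Z^12.

The boundary map ∂_1: C_1 → C_0 is given by ∂[p,q] = [q] − [p]. For instance
  ∂bd = d − b.
This gives a 9×12 integer matrix of rank 8; reducing to Smith normal form yields diagonal entries (1,1,1,1,1,1,1,1).

Reading off H_k = ker ∂_k / im ∂_{k+1}:

  H_0: rank C_0 − rank ∂_1 = 9 − 8 = 1, and the invariant factors of ∂_1 are all 1, so H_0 = Z.

H_0 ≅ Z.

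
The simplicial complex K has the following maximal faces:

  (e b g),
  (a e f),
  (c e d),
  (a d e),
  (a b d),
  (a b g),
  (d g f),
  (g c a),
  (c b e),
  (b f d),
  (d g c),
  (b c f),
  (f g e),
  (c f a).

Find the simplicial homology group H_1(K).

Order the vertices as a < b < c < d < e < f < g. Listing each simplex with vertices in this order, K has dimension 2 with simplices:

  0-simplices (7): a, b, c, d, e, f, g
  1-simplices (21): ab, ac, ad, ae, af, ag, bc, bd, be, bf, bg, cd, ce, cf, cg, de, df, dg, ef, eg, fg
  2-simplices (14): abd, abg, acf, acg, ade, aef, bce, bcf, bdf, beg, cde, cdg, dfg, efg

Hence C_0 ≅ Z^7, C_1 ≅ Z^21, C_2 ≅ Z^14.

∂_1: C_1 → C_0 is given by ∂[p,q] = [q] − [p].
This gives a 7×21 integer matrix of rank 6; reducing to Smith normal form yields diagonal entries (1,1,1,1,1,1).

∂_2: C_2 → C_1 maps a triangle to the signed sum of its edges. For instance
  ∂abg = bg − ag + ab,
  ∂ade = de − ae + ad.
The 21×14 boundary matrix has rank 13 and Smith normal form diag(1,1,1,1,1,1,1,1,1,1,1,1,1).

Now H_k = ker ∂_k / im ∂_{k+1}, so:

  H_1: rank ker ∂_1 − rank ∂_2 = (21 − 6) − 13 = 2, and the invariant factors of ∂_2 are all 1, so H_1 ≅ Z^2.

H_1 ≅ Z^2.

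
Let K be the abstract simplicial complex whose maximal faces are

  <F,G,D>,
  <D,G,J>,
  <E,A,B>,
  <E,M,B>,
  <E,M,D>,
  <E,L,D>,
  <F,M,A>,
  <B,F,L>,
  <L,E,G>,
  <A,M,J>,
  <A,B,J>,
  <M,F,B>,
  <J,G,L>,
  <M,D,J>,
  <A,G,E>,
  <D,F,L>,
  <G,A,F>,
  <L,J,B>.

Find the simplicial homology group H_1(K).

Fix the vertex order A < B < D < E < F < G < J < L < M and write every simplex with vertices in increasing order. Then dim K = 2 and the simplices of K are:

  0-simplices (9): A, B, D, E, F, G, J, L, M
  1-simplices (27): AB, AE, AF, AG, AJ, AM, BE, BF, BJ, BL, BM, DE, DF, DG, DJ, DL, DM, EG, EL, EM, FG, FL, FM, GJ, GL, JL, JM
  2-simplices (18): ABE, ABJ, AEG, AFG, AFM, AJM, BEM, BFL, BFM, BJL, DEL, DEM, DFG, DFL, DGJ, DJM, EGL, GJL

Hence C_0 ≅ Z^9, C_1 ≅ Z^27, C_2 ≅ Z^18.

The boundary map ∂_1: C_1 → C_0 maps an edge to its endpoints' difference, ∂[p,q] = q − p.
As a 9×27 matrix over Z this has rank 8, with invariant factors (1,1,1,1,1,1,1,1).

∂_2: C_2 → C_1 maps a triangle to the signed sum of its edges. For instance
  ∂BFM = FM − BM + BF,
  ∂EGL = GL − EL + EG.
The resulting 27×18 matrix has rank 18, and its Smith normal form has invariant factors (1,1,1,1,1,1,1,1,1,1,1,1,1,1,1,1,1,2).

Now H_k = ker ∂_k / im ∂_{k+1}, so:

  H_1: rank ker ∂_1 − rank ∂_2 = (27 − 8) − 18 = 1, and ∂_2 has invariant factor 2 > 1, so H_1 ≅ Z ⊕ Z/2Z.

H_1 = Z ⊕ Z/2Z.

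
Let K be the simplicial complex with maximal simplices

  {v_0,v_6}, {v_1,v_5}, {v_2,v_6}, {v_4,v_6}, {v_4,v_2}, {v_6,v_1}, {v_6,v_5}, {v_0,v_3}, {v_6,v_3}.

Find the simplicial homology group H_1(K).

Fix the vertex order v_0 < v_1 < v_2 < v_3 < v_4 < v_5 < v_6 and write every simplex with vertices in increasing order. Then dim K = 1 and the simplices of K are:

  0-simplices (7): [v_0], [v_1], [v_2], [v_3], [v_4], [v_5], [v_6]
  1-simplices (9): [v_0,v_3], [v_0,v_6], [v_1,v_5], [v_1,v_6], [v_2,v_4], [v_2,v_6], [v_3,v_6], [v_4,v_6], [v_5,v_6]

Hence C_0 ≅ Z^7, C_1 ≅ Z^9.

Boundary ∂_1: C_1 → C_0 is given by ∂[p,q] = [q] − [p]. For instance
  ∂[v_1,v_6] = [v_6] − [v_1].
The resulting 7×9 matrix has rank 6, and its Smith normal form has invariant factors (1,1,1,1,1,1).

Now H_k = ker ∂_k / im ∂_{k+1}, so:

  H_1: rank ker ∂_1 − rank ∂_2 = (9 − 6) − 0 = 3, and there is no ∂_2, so H_1 = Z^3.

H_1 = Z^3.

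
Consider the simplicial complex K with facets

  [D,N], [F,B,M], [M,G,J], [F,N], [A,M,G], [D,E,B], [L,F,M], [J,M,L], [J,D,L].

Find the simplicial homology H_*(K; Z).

H_0 = Z,  H_1 = Z^2,  H_2 = 0.

We work with the vertex ordering A < B < D < E < F < G < J < L < M < N. The simplices of K, each written with vertices in increasing order, are:

  0-simplices (10): A, B, D, E, F, G, J, L, M, N
  1-simplices (18): AG, AM, BD, BE, BF, BM, DE, DJ, DL, DN, FL, FM, FN, GJ, GM, JL, JM, LM
  2-simplices (7): AGM, BDE, BFM, DJL, FLM, GJM, JLM

giving chain groups C_0 ≅ Z^10, C_1 ≅ Z^18, C_2 ≅ Z^7.

∂_1: C_1 → C_0 sends each edge [p,q] (with p < q) to q − p. For instance
  ∂DE = E − D.
The 10×18 boundary matrix has rank 9 and Smith normal form diag(1,1,1,1,1,1,1,1,1).

Boundary ∂_2: C_2 → C_1 acts by ∂[p,q,r] = [q,r] − [p,r] + [p,q]. For instance
  ∂AGM = GM − AM + AG,
  ∂BDE = DE − BE + BD.
As a 18×7 matrix over Z this has rank 7, with invariant factors (1,1,1,1,1,1,1).

Now H_k = ker ∂_k / im ∂_{k+1}, so:

  H_0: rank C_0 − rank ∂_1 = 10 − 9 = 1, and the invariant factors of ∂_1 are all 1, so H_0 ≅ Z.
  H_1: rank ker ∂_1 − rank ∂_2 = (18 − 9) − 7 = 2, and the invariant factors of ∂_2 are all 1, so H_1 ≅ Z^2.
  H_2: rank ker ∂_2 − rank ∂_3 = (7 − 7) − 0 = 0, and there is no ∂_3, so H_2 ≅ 0.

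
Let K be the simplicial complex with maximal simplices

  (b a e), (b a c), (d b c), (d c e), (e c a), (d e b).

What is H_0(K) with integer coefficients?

We work with the vertex ordering a < b < c < d < e. The simplices of K, each written with vertices in increasing order, are:

  0-simplices (5): a, b, c, d, e
  1-simplices (9): ab, ac, ae, bc, bd, be, cd, ce, de
  2-simplices (6): abc, abe, ace, bcd, bde, cde

so the chain groups are C_0 ≅ Z^5, C_1 ≅ Z^9, C_2 ≅ Z^6.

The boundary map ∂_1: C_1 → C_0 maps an edge to its endpoints' difference, ∂[p,q] = q − p. For instance
  ∂cd = d − c.
The resulting 5×9 matrix has rank 4, and its Smith normal form has invariant factors (1,1,1,1).

The boundary map ∂_2: C_2 → C_1 sends each 2-simplex [p,q,r] to [q,r] − [p,r] + [p,q]. For instance
  ∂ace = ce − ae + ac,
  ∂bcd = cd − bd + bc.
The resulting 9×6 matrix has rank 5, and its Smith normal form has invariant factors (1,1,1,1,1).

From H_k ≅ ker(∂_k) / im(∂_{k+1}) we obtain:

  H_0: rank C_0 − rank ∂_1 = 5 − 4 = 1, and the invariant factors of ∂_1 are all 1, so H_0 = Z.

(K is a triangulation of the 2-sphere S^2.)

H_0 ≅ Z.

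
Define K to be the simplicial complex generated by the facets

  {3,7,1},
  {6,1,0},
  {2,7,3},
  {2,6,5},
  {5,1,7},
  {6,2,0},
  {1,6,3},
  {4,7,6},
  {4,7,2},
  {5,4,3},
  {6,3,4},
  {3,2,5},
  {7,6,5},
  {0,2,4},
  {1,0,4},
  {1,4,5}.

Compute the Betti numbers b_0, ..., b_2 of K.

Fix the vertex order 0 < 1 < 2 < 3 < 4 < 5 < 6 < 7 and write every simplex with vertices in increasing order. Then dim K = 2 and the simplices of K are:

  0-simplices (8): [0], [1], [2], [3], [4], [5], [6], [7]
  1-simplices (24): (24 of them)
  2-simplices (16): [0,1,4], [0,1,6], [0,2,4], [0,2,6], [1,3,6], [1,3,7], [1,4,5], [1,5,7], [2,3,5], [2,3,7], [2,4,7], [2,5,6], [3,4,5], [3,4,6], [4,6,7], [5,6,7]

so the chain groups are C_0 ≅ Z^8, C_1 ≅ Z^24, C_2 ≅ Z^16.

The boundary map ∂_1: C_1 → C_0 maps an edge to its endpoints' difference, ∂[p,q] = q − p. For instance
  ∂[4,5] = [5] − [4].
This gives a 8×24 integer matrix of rank 7; reducing to Smith normal form yields diagonal entries (1,1,1,1,1,1,1).

∂_2: C_2 → C_1 sends each 2-simplex [p,q,r] to [q,r] − [p,r] + [p,q]. For instance
  ∂[2,3,5] = [3,5] − [2,5] + [2,3],
  ∂[0,2,6] = [2,6] − [0,6] + [0,2].
This gives a 24×16 integer matrix of rank 15; reducing to Smith normal form yields diagonal entries (1,1,1,1,1,1,1,1,1,1,1,1,1,1,1).

From H_k ≅ ker(∂_k) / im(∂_{k+1}) we obtain:

  H_0: rank C_0 − rank ∂_1 = 8 − 7 = 1, and the invariant factors of ∂_1 are all 1, so H_0 ≅ Z.
  H_1: rank ker ∂_1 − rank ∂_2 = (24 − 7) − 15 = 2, and the invariant factors of ∂_2 are all 1, so H_1 ≅ Z^2.
  H_2: rank ker ∂_2 − rank ∂_3 = (16 − 15) − 0 = 1, and there is no ∂_3, so H_2 ≅ Z.

Hence the Betti numbers are b_0 = 1, b_1 = 2, b_2 = 1.

b_0 = 1, b_1 = 2, b_2 = 1.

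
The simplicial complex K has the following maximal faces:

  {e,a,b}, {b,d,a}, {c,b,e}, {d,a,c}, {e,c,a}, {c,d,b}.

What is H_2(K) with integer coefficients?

H_2 ≅ Z.

Take the total order a < b < c < d < e on the vertex set. Then K (dimension 2) consists of the simplices:

  0-simplices (5): a, b, c, d, e
  1-simplices (9): ab, ac, ad, ae, bc, bd, be, cd, ce
  2-simplices (6): abd, abe, acd, ace, bcd, bce

Hence C_0 ≅ Z^5, C_1 ≅ Z^9, C_2 ≅ Z^6.

∂_1: C_1 → C_0 sends each edge [p,q] (with p < q) to q − p. For instance
  ∂bc = c − b.
The resulting 5×9 matrix has rank 4, and its Smith normal form has invariant factors (1,1,1,1).

∂_2: C_2 → C_1 sends each 2-simplex [p,q,r] to [q,r] − [p,r] + [p,q]. For instance
  ∂bce = ce − be + bc,
  ∂abd = bd − ad + ab.
This gives a 9×6 integer matrix of rank 5; reducing to Smith normal form yields diagonal entries (1,1,1,1,1).

Computing H_k = (kernel of ∂_k) / (image of ∂_{k+1}):

  H_2: rank ker ∂_2 − rank ∂_3 = (6 − 5) − 0 = 1, and there is no ∂_3, so H_2 = Z.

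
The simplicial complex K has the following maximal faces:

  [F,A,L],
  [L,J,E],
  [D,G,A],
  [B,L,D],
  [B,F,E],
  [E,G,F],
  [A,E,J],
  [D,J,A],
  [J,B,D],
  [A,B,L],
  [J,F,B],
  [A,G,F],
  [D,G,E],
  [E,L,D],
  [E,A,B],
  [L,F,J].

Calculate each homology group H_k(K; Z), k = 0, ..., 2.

H_0 = Z,  H_1 = Z^2,  H_2 = Z.

Order the vertices as A < B < D < E < F < G < J < L. Listing each simplex with vertices in this order, K has dimension 2 with simplices:

  0-simplices (8): A, B, D, E, F, G, J, L
  1-simplices (24): AB, AD, AE, AF, AG, AJ, AL, BD, BE, BF, BJ, BL, DE, DG, DJ, DL, EF, EG, EJ, EL, FG, FJ, FL, JL
  2-simplices (16): ABE, ABL, ADG, ADJ, AEJ, AFG, AFL, BDJ, BDL, BEF, BFJ, DEG, DEL, EFG, EJL, FJL

Hence C_0 ≅ Z^8, C_1 ≅ Z^24, C_2 ≅ Z^16.

Boundary ∂_1: C_1 → C_0 maps an edge to its endpoints' difference, ∂[p,q] = q − p.
This gives a 8×24 integer matrix of rank 7; reducing to Smith normal form yields diagonal entries (1,1,1,1,1,1,1).

∂_2: C_2 → C_1 acts by ∂[p,q,r] = [q,r] − [p,r] + [p,q]. For instance
  ∂DEL = EL − DL + DE,
  ∂ABL = BL − AL + AB.
The resulting 24×16 matrix has rank 15, and its Smith normal form has invariant factors (1,1,1,1,1,1,1,1,1,1,1,1,1,1,1).

From H_k ≅ ker(∂_k) / im(∂_{k+1}) we obtain:

  H_0: rank C_0 − rank ∂_1 = 8 − 7 = 1, and the invariant factors of ∂_1 are all 1, so H_0 = Z.
  H_1: rank ker ∂_1 − rank ∂_2 = (24 − 7) − 15 = 2, and the invariant factors of ∂_2 are all 1, so H_1 = Z^2.
  H_2: rank ker ∂_2 − rank ∂_3 = (16 − 15) − 0 = 1, and there is no ∂_3, so H_2 = Z.

As a check, the Euler characteristic is 8 − 24 + 16 = 0, which agrees with 1 − 2 + 1 = 0.
(K is a triangulation of the torus T^2.)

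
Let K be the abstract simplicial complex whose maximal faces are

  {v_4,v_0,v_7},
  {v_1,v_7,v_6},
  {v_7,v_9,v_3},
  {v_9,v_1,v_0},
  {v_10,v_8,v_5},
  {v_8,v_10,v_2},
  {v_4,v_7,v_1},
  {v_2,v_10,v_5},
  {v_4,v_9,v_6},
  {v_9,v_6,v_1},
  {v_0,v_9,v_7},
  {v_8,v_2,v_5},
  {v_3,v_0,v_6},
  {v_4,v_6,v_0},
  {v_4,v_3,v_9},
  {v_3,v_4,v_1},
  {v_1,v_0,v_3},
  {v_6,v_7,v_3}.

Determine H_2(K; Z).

H_2 = Z^2.

Order the vertices as v_0 < v_1 < v_2 < v_3 < v_4 < v_5 < v_6 < v_7 < v_8 < v_9 < v_10. Listing each simplex with vertices in this order, K has dimension 2 with simplices:

  0-simplices (11): [v_0], [v_1], [v_2], [v_3], [v_4], [v_5], [v_6], [v_7], [v_8], [v_9], [v_10]
  1-simplices (27): (27 of them)
  2-simplices (18): (18 of them)

Hence C_0 ≅ Z^11, C_1 ≅ Z^27, C_2 ≅ Z^18.

∂_1: C_1 → C_0 sends each edge [p,q] (with p < q) to q − p. For instance
  ∂[v_0,v_7] = [v_7] − [v_0].
The resulting 11×27 matrix has rank 9, and its Smith normal form has invariant factors (1,1,1,1,1,1,1,1,1).

∂_2: C_2 → C_1 acts by ∂[p,q,r] = [q,r] − [p,r] + [p,q]. For instance
  ∂[v_3,v_4,v_9] = [v_4,v_9] − [v_3,v_9] + [v_3,v_4],
  ∂[v_2,v_8,v_10] = [v_8,v_10] − [v_2,v_10] + [v_2,v_8].
The 27×18 boundary matrix has rank 16 and Smith normal form diag(1,1,1,1,1,1,1,1,1,1,1,1,1,1,1,1).

From H_k ≅ ker(∂_k) / im(∂_{k+1}) we obtain:

  H_2: rank ker ∂_2 − rank ∂_3 = (18 − 16) − 0 = 2, and there is no ∂_3, so H_2 ≅ Z^2.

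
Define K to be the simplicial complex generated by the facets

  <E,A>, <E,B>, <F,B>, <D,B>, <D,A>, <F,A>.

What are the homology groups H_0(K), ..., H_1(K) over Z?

Take the total order A < B < D < E < F on the vertex set. Then K (dimension 1) consists of the simplices:

  0-simplices (5): A, B, D, E, F
  1-simplices (6): AD, AE, AF, BD, BE, BF

so the chain groups are C_0 ≅ Z^5, C_1 ≅ Z^6.

The boundary map ∂_1: C_1 → C_0 maps an edge to its endpoints' difference, ∂[p,q] = q − p. For instance
  ∂AE = E − A.
As a 5×6 matrix over Z this has rank 4, with invariant factors (1,1,1,1).

From H_k ≅ ker(∂_k) / im(∂_{k+1}) we obtain:

  H_0: rank C_0 − rank ∂_1 = 5 − 4 = 1, and the invariant factors of ∂_1 are all 1, so H_0 = Z.
  H_1: rank ker ∂_1 − rank ∂_2 = (6 − 4) − 0 = 2, and there is no ∂_2, so H_1 = Z^2.

As a check, the Euler characteristic is 5 − 6 = -1, which agrees with 1 − 2 = -1.

H_0 = Z,  H_1 = Z^2.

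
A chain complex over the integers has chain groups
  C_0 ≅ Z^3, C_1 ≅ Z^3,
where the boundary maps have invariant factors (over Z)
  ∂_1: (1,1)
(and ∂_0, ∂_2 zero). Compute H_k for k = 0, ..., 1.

H_0 ≅ Z,  H_1 ≅ Z.

H_0: b_0 = 3 − 0 − 2 = 1; torsion from ∂_1 factors > 1: none. So H_0 ≅ Z.
H_1: b_1 = 3 − 2 − 0 = 1; torsion from ∂_2 factors > 1: none. So H_1 ≅ Z.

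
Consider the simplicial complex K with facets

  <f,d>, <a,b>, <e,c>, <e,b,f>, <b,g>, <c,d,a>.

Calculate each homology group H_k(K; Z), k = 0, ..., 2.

Take the total order a < b < c < d < e < f < g on the vertex set. Then K (dimension 2) consists of the simplices:

  0-simplices (7): a, b, c, d, e, f, g
  1-simplices (10): ab, ac, ad, be, bf, bg, cd, ce, df, ef
  2-simplices (2): acd, bef

so the chain groups are C_0 ≅ Z^7, C_1 ≅ Z^10, C_2 ≅ Z^2.

∂_1: C_1 → C_0 maps an edge to its endpoints' difference, ∂[p,q] = q − p.
The resulting 7×10 matrix has rank 6, and its Smith normal form has invariant factors (1,1,1,1,1,1).

∂_2: C_2 → C_1 sends each 2-simplex [p,q,r] to [q,r] − [p,r] + [p,q]. For instance
  ∂acd = cd − ad + ac,
  ∂bef = ef − bf + be.
As a 10×2 matrix over Z this has rank 2, with invariant factors (1,1).

Computing H_k = (kernel of ∂_k) / (image of ∂_{k+1}):

  H_0: rank C_0 − rank ∂_1 = 7 − 6 = 1, and the invariant factors of ∂_1 are all 1, so H_0 = Z.
  H_1: rank ker ∂_1 − rank ∂_2 = (10 − 6) − 2 = 2, and the invariant factors of ∂_2 are all 1, so H_1 = Z^2.
  H_2: rank ker ∂_2 − rank ∂_3 = (2 − 2) − 0 = 0, and there is no ∂_3, so H_2 = 0.

H_0 ≅ Z,  H_1 ≅ Z^2,  H_2 = 0.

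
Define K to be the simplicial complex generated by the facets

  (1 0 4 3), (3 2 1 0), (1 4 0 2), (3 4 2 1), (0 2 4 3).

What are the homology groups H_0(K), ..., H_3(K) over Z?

We work with the vertex ordering 0 < 1 < 2 < 3 < 4. The simplices of K, each written with vertices in increasing order, are:

  0-simplices (5): [0], [1], [2], [3], [4]
  1-simplices (10): [0,1], [0,2], [0,3], [0,4], [1,2], [1,3], [1,4], [2,3], [2,4], [3,4]
  2-simplices (10): [0,1,2], [0,1,3], [0,1,4], [0,2,3], [0,2,4], [0,3,4], [1,2,3], [1,2,4], [1,3,4], [2,3,4]
  3-simplices (5): [0,1,2,3], [0,1,2,4], [0,1,3,4], [0,2,3,4], [1,2,3,4]

Hence C_0 ≅ Z^5, C_1 ≅ Z^10, C_2 ≅ Z^10, C_3 ≅ Z^5.

∂_1: C_1 → C_0 sends each edge [p,q] (with p < q) to q − p. For instance
  ∂[3,4] = [4] − [3].
As a 5×10 matrix over Z this has rank 4, with invariant factors (1,1,1,1).

The boundary map ∂_2: C_2 → C_1 maps a triangle to the signed sum of its edges. For instance
  ∂[0,2,4] = [2,4] − [0,4] + [0,2],
  ∂[0,1,3] = [1,3] − [0,3] + [0,1].
The 10×10 boundary matrix has rank 6 and Smith normal form diag(1,1,1,1,1,1).

∂_3: C_3 → C_2 sends each 3-simplex σ to the alternating sum Σ_i (−1)^i (σ with its i-th vertex removed). For instance
  ∂[1,2,3,4] = [2,3,4] − [1,3,4] + [1,2,4] − [1,2,3],
  ∂[0,2,3,4] = [2,3,4] − [0,3,4] + [0,2,4] − [0,2,3].
This gives a 10×5 integer matrix of rank 4; reducing to Smith normal form yields diagonal entries (1,1,1,1).

From H_k ≅ ker(∂_k) / im(∂_{k+1}) we obtain:

  H_0: rank C_0 − rank ∂_1 = 5 − 4 = 1, and the invariant factors of ∂_1 are all 1, so H_0 ≅ Z.
  H_1: rank ker ∂_1 − rank ∂_2 = (10 − 4) − 6 = 0, and the invariant factors of ∂_2 are all 1, so H_1 ≅ 0.
  H_2: rank ker ∂_2 − rank ∂_3 = (10 − 6) − 4 = 0, and the invariant factors of ∂_3 are all 1, so H_2 ≅ 0.
  H_3: rank ker ∂_3 − rank ∂_4 = (5 − 4) − 0 = 1, and there is no ∂_4, so H_3 ≅ Z.

As a check, the Euler characteristic is 5 − 10 + 10 − 5 = 0, which agrees with 1 − 0 + 0 − 1 = 0.

H_0 ≅ Z,  H_1 = 0,  H_2 = 0,  H_3 ≅ Z.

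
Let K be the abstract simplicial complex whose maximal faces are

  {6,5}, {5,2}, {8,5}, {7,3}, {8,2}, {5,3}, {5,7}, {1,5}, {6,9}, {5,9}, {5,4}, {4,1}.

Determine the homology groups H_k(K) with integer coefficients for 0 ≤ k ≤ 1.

Fix the vertex order 1 < 2 < 3 < 4 < 5 < 6 < 7 < 8 < 9 and write every simplex with vertices in increasing order. Then dim K = 1 and the simplices of K are:

  0-simplices (9): [1], [2], [3], [4], [5], [6], [7], [8], [9]
  1-simplices (12): [1,4], [1,5], [2,5], [2,8], [3,5], [3,7], [4,5], [5,6], [5,7], [5,8], [5,9], [6,9]

Hence C_0 ≅ Z^9, C_1 ≅ Z^12.

∂_1: C_1 → C_0 is given by ∂[p,q] = [q] − [p]. For instance
  ∂[5,6] = [6] − [5].
The 9×12 boundary matrix has rank 8 and Smith normal form diag(1,1,1,1,1,1,1,1).

Reading off H_k = ker ∂_k / im ∂_{k+1}:

  H_0: rank C_0 − rank ∂_1 = 9 − 8 = 1, and the invariant factors of ∂_1 are all 1, so H_0 = Z.
  H_1: rank ker ∂_1 − rank ∂_2 = (12 − 8) − 0 = 4, and there is no ∂_2, so H_1 = Z^4.

H_0 = Z,  H_1 = Z^4.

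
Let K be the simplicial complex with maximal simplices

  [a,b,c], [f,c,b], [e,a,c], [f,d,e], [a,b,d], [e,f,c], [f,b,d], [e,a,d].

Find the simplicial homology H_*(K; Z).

H_0 = Z,  H_1 = 0,  H_2 = Z.

Fix the vertex order a < b < c < d < e < f and write every simplex with vertices in increasing order. Then dim K = 2 and the simplices of K are:

  0-simplices (6): a, b, c, d, e, f
  1-simplices (12): ab, ac, ad, ae, bc, bd, bf, ce, cf, de, df, ef
  2-simplices (8): abc, abd, ace, ade, bcf, bdf, cef, def

Hence C_0 ≅ Z^6, C_1 ≅ Z^12, C_2 ≅ Z^8.

∂_1: C_1 → C_0 sends each edge [p,q] (with p < q) to q − p.
As a 6×12 matrix over Z this has rank 5, with invariant factors (1,1,1,1,1).

The boundary map ∂_2: C_2 → C_1 maps a triangle to the signed sum of its edges. For instance
  ∂cef = ef − cf + ce,
  ∂bcf = cf − bf + bc.
The resulting 12×8 matrix has rank 7, and its Smith normal form has invariant factors (1,1,1,1,1,1,1).

Now H_k = ker ∂_k / im ∂_{k+1}, so:

  H_0: rank C_0 − rank ∂_1 = 6 − 5 = 1, and the invariant factors of ∂_1 are all 1, so H_0 ≅ Z.
  H_1: rank ker ∂_1 − rank ∂_2 = (12 − 5) − 7 = 0, and the invariant factors of ∂_2 are all 1, so H_1 ≅ 0.
  H_2: rank ker ∂_2 − rank ∂_3 = (8 − 7) − 0 = 1, and there is no ∂_3, so H_2 ≅ Z.

As a check, the Euler characteristic is 6 − 12 + 8 = 2, which agrees with 1 − 0 + 1 = 2.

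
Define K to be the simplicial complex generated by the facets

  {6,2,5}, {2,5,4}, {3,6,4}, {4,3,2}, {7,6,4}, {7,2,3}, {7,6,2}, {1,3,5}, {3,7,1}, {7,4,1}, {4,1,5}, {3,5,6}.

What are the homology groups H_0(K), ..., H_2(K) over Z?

Take the total order 1 < 2 < 3 < 4 < 5 < 6 < 7 on the vertex set. Then K (dimension 2) consists of the simplices:

  0-simplices (7): [1], [2], [3], [4], [5], [6], [7]
  1-simplices (18): [1,3], [1,4], [1,5], [1,7], [2,3], [2,4], [2,5], [2,6], [2,7], [3,4], [3,5], [3,6], [3,7], [4,5], [4,6], [4,7], [5,6], [6,7]
  2-simplices (12): [1,3,5], [1,3,7], [1,4,5], [1,4,7], [2,3,4], [2,3,7], [2,4,5], [2,5,6], [2,6,7], [3,4,6], [3,5,6], [4,6,7]

so the chain groups are C_0 ≅ Z^7, C_1 ≅ Z^18, C_2 ≅ Z^12.

∂_1: C_1 → C_0 is given by ∂[p,q] = [q] − [p]. For instance
  ∂[5,6] = [6] − [5].
The resulting 7×18 matrix has rank 6, and its Smith normal form has invariant factors (1,1,1,1,1,1).

∂_2: C_2 → C_1 maps a triangle to the signed sum of its edges. For instance
  ∂[2,3,4] = [3,4] − [2,4] + [2,3],
  ∂[2,4,5] = [4,5] − [2,5] + [2,4].
As a 18×12 matrix over Z this has rank 12, with invariant factors (1,1,1,1,1,1,1,1,1,1,1,2).

Computing H_k = (kernel of ∂_k) / (image of ∂_{k+1}):

  H_0: rank C_0 − rank ∂_1 = 7 − 6 = 1, and the invariant factors of ∂_1 are all 1, so H_0 ≅ Z.
  H_1: rank ker ∂_1 − rank ∂_2 = (18 − 6) − 12 = 0, and ∂_2 has invariant factor 2 > 1, so H_1 ≅ Z/2.
  H_2: rank ker ∂_2 − rank ∂_3 = (12 − 12) − 0 = 0, and there is no ∂_3, so H_2 ≅ 0.

(K is a triangulation of the real projective plane RP^2.)

H_0 ≅ Z,  H_1 ≅ Z/2,  H_2 = 0.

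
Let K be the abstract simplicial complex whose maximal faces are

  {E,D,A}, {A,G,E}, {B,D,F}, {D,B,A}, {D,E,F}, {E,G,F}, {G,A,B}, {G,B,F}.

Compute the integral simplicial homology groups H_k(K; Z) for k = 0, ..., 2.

H_0 = Z,  H_1 = 0,  H_2 = Z.

K has 6 vertices, 12 edges, 8 triangles.
rank ∂_0 = 0, rank ∂_1 = 5 ⇒ b_0 = 6 − 0 − 5 = 1; all invariant factors of ∂_1 are 1 so no torsion. So H_0 = Z.
rank ∂_1 = 5, rank ∂_2 = 7 ⇒ b_1 = 12 − 5 − 7 = 0; all invariant factors of ∂_2 are 1 so no torsion. So H_1 = 0.
rank ∂_2 = 7, rank ∂_3 = 0 ⇒ b_2 = 8 − 7 − 0 = 1. So H_2 = Z.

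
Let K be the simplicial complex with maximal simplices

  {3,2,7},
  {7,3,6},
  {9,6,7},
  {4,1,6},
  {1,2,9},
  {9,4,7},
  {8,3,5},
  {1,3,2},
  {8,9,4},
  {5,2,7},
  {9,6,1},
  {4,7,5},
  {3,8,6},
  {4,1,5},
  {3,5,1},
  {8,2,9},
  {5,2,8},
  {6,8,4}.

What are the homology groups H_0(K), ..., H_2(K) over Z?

Fix the vertex order 1 < 2 < 3 < 4 < 5 < 6 < 7 < 8 < 9 and write every simplex with vertices in increasing order. Then dim K = 2 and the simplices of K are:

  0-simplices (9): [1], [2], [3], [4], [5], [6], [7], [8], [9]
  1-simplices (27): (27 of them)
  2-simplices (18): [1,2,3], [1,2,9], [1,3,5], [1,4,5], [1,4,6], [1,6,9], [2,3,7], [2,5,7], [2,5,8], [2,8,9], [3,5,8], [3,6,7], [3,6,8], [4,5,7], [4,6,8], [4,7,9], [4,8,9], [6,7,9]

so the chain groups are C_0 ≅ Z^9, C_1 ≅ Z^27, C_2 ≅ Z^18.

∂_1: C_1 → C_0 sends each edge [p,q] (with p < q) to q − p. For instance
  ∂[6,9] = [9] − [6].
This gives a 9×27 integer matrix of rank 8; reducing to Smith normal form yields diagonal entries (1,1,1,1,1,1,1,1).

Boundary ∂_2: C_2 → C_1 maps a triangle to the signed sum of its edges. For instance
  ∂[2,3,7] = [3,7] − [2,7] + [2,3],
  ∂[1,3,5] = [3,5] − [1,5] + [1,3].
The 27×18 boundary matrix has rank 18 and Smith normal form diag(1,1,1,1,1,1,1,1,1,1,1,1,1,1,1,1,1,2).

Computing H_k = (kernel of ∂_k) / (image of ∂_{k+1}):

  H_0: rank C_0 − rank ∂_1 = 9 − 8 = 1, and the invariant factors of ∂_1 are all 1, so H_0 ≅ Z.
  H_1: rank ker ∂_1 − rank ∂_2 = (27 − 8) − 18 = 1, and ∂_2 has invariant factor 2 > 1, so H_1 ≅ Z ⊕ Z/2Z.
  H_2: rank ker ∂_2 − rank ∂_3 = (18 − 18) − 0 = 0, and there is no ∂_3, so H_2 ≅ 0.

As a check, the Euler characteristic is 9 − 27 + 18 = 0, which agrees with 1 − 1 + 0 = 0.

H_0 = Z,  H_1 = Z ⊕ Z/2Z,  H_2 = 0.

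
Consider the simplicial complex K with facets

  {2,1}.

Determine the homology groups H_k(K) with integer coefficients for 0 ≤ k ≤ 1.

We work with the vertex ordering 1 < 2. The simplices of K, each written with vertices in increasing order, are:

  0-simplices (2): [1], [2]
  1-simplices (1): [1,2]

so the chain groups are C_0 ≅ Z^2, C_1 ≅ Z^1.

∂_1: C_1 → C_0 sends each edge [p,q] (with p < q) to q − p.
As a 2×1 matrix over Z this has rank 1, with invariant factors (1).

Reading off H_k = ker ∂_k / im ∂_{k+1}:

  H_0: rank C_0 − rank ∂_1 = 2 − 1 = 1, and the invariant factors of ∂_1 are all 1, so H_0 = Z.
  H_1: rank ker ∂_1 − rank ∂_2 = (1 − 1) − 0 = 0, and there is no ∂_2, so H_1 = 0.

(K is a triangulation of the 1-simplex.)

H_0 = Z,  H_1 = 0.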